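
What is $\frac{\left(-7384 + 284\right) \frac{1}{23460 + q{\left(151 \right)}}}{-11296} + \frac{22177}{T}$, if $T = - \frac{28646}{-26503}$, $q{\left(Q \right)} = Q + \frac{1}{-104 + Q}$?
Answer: $\frac{920969315576184571}{44886042341136} \approx 20518.0$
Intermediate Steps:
$T = \frac{28646}{26503}$ ($T = \left(-28646\right) \left(- \frac{1}{26503}\right) = \frac{28646}{26503} \approx 1.0809$)
$\frac{\left(-7384 + 284\right) \frac{1}{23460 + q{\left(151 \right)}}}{-11296} + \frac{22177}{T} = \frac{\left(-7384 + 284\right) \frac{1}{23460 + \frac{1 + 151^{2} - 15704}{-104 + 151}}}{-11296} + \frac{22177}{\frac{28646}{26503}} = - \frac{7100}{23460 + \frac{1 + 22801 - 15704}{47}} \left(- \frac{1}{11296}\right) + 22177 \cdot \frac{26503}{28646} = - \frac{7100}{23460 + \frac{1}{47} \cdot 7098} \left(- \frac{1}{11296}\right) + \frac{587757031}{28646} = - \frac{7100}{23460 + \frac{7098}{47}} \left(- \frac{1}{11296}\right) + \frac{587757031}{28646} = - \frac{7100}{\frac{1109718}{47}} \left(- \frac{1}{11296}\right) + \frac{587757031}{28646} = \left(-7100\right) \frac{47}{1109718} \left(- \frac{1}{11296}\right) + \frac{587757031}{28646} = \left(- \frac{166850}{554859}\right) \left(- \frac{1}{11296}\right) + \frac{587757031}{28646} = \frac{83425}{3133843632} + \frac{587757031}{28646} = \frac{920969315576184571}{44886042341136}$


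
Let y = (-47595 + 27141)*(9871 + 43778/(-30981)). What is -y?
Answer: 2084737630514/10327 ≈ 2.0187e+8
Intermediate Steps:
y = -2084737630514/10327 (y = -20454*(9871 + 43778*(-1/30981)) = -20454*(9871 - 43778/30981) = -20454*305769673/30981 = -2084737630514/10327 ≈ -2.0187e+8)
-y = -1*(-2084737630514/10327) = 2084737630514/10327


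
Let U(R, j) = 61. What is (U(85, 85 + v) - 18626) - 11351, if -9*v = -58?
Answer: -29916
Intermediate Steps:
v = 58/9 (v = -⅑*(-58) = 58/9 ≈ 6.4444)
(U(85, 85 + v) - 18626) - 11351 = (61 - 18626) - 11351 = -18565 - 11351 = -29916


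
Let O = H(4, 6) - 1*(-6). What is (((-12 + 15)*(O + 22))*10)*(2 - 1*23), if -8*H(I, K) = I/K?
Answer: -35175/2 ≈ -17588.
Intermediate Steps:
H(I, K) = -I/(8*K)
O = 71/12 (O = -⅛*4/6 - 1*(-6) = -⅛*4*⅙ + 6 = -1/12 + 6 = 71/12 ≈ 5.9167)
(((-12 + 15)*(O + 22))*10)*(2 - 1*23) = (((-12 + 15)*(71/12 + 22))*10)*(2 - 1*23) = ((3*(335/12))*10)*(2 - 23) = ((335/4)*10)*(-21) = (1675/2)*(-21) = -35175/2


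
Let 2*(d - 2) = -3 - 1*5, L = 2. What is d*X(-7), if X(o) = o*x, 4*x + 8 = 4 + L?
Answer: -7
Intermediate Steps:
d = -2 (d = 2 + (-3 - 1*5)/2 = 2 + (-3 - 5)/2 = 2 + (½)*(-8) = 2 - 4 = -2)
x = -½ (x = -2 + (4 + 2)/4 = -2 + (¼)*6 = -2 + 3/2 = -½ ≈ -0.50000)
X(o) = -o/2 (X(o) = o*(-½) = -o/2)
d*X(-7) = -(-1)*(-7) = -2*7/2 = -7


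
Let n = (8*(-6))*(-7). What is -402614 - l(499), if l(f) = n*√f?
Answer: -402614 - 336*√499 ≈ -4.1012e+5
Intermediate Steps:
n = 336 (n = -48*(-7) = 336)
l(f) = 336*√f
-402614 - l(499) = -402614 - 336*√499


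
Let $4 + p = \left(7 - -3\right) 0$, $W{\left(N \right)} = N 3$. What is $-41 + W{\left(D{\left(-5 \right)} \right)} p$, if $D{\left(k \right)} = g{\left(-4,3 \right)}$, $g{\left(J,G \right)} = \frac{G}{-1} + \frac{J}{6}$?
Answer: $3$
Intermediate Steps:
$g{\left(J,G \right)} = - G + \frac{J}{6}$ ($g{\left(J,G \right)} = G \left(-1\right) + J \frac{1}{6} = - G + \frac{J}{6}$)
$D{\left(k \right)} = - \frac{11}{3}$ ($D{\left(k \right)} = \left(-1\right) 3 + \frac{1}{6} \left(-4\right) = -3 - \frac{2}{3} = - \frac{11}{3}$)
$W{\left(N \right)} = 3 N$
$p = -4$ ($p = -4 + \left(7 - -3\right) 0 = -4 + \left(7 + \left(5 - 2\right)\right) 0 = -4 + \left(7 + 3\right) 0 = -4 + 10 \cdot 0 = -4 + 0 = -4$)
$-41 + W{\left(D{\left(-5 \right)} \right)} p = -41 + 3 \left(- \frac{11}{3}\right) \left(-4\right) = -41 - -44 = -41 + 44 = 3$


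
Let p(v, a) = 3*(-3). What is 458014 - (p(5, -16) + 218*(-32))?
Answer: 464999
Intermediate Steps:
p(v, a) = -9
458014 - (p(5, -16) + 218*(-32)) = 458014 - (-9 + 218*(-32)) = 458014 - (-9 - 6976) = 458014 - 1*(-6985) = 458014 + 6985 = 464999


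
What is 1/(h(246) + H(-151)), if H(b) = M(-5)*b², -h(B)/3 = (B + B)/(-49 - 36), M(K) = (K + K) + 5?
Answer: -85/9688949 ≈ -8.7729e-6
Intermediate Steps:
M(K) = 5 + 2*K (M(K) = 2*K + 5 = 5 + 2*K)
h(B) = 6*B/85 (h(B) = -3*(B + B)/(-49 - 36) = -3*2*B/(-85) = -3*2*B*(-1)/85 = -(-6)*B/85 = 6*B/85)
H(b) = -5*b² (H(b) = (5 + 2*(-5))*b² = (5 - 10)*b² = -5*b²)
1/(h(246) + H(-151)) = 1/((6/85)*246 - 5*(-151)²) = 1/(1476/85 - 5*22801) = 1/(1476/85 - 114005) = 1/(-9688949/85) = -85/9688949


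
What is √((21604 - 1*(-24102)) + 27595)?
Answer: √73301 ≈ 270.74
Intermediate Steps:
√((21604 - 1*(-24102)) + 27595) = √((21604 + 24102) + 27595) = √(45706 + 27595) = √73301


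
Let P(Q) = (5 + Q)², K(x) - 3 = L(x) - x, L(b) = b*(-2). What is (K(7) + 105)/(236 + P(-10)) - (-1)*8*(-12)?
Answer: -287/3 ≈ -95.667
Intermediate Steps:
L(b) = -2*b
K(x) = 3 - 3*x (K(x) = 3 + (-2*x - x) = 3 - 3*x)
(K(7) + 105)/(236 + P(-10)) - (-1)*8*(-12) = ((3 - 3*7) + 105)/(236 + (5 - 10)²) - (-1)*8*(-12) = ((3 - 21) + 105)/(236 + (-5)²) - (-1)*(-96) = (-18 + 105)/(236 + 25) - 1*96 = 87/261 - 96 = 87*(1/261) - 96 = ⅓ - 96 = -287/3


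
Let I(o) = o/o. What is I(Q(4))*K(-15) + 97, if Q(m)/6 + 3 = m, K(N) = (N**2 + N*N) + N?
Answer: 532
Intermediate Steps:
K(N) = N + 2*N**2 (K(N) = (N**2 + N**2) + N = 2*N**2 + N = N + 2*N**2)
Q(m) = -18 + 6*m
I(o) = 1
I(Q(4))*K(-15) + 97 = 1*(-15*(1 + 2*(-15))) + 97 = 1*(-15*(1 - 30)) + 97 = 1*(-15*(-29)) + 97 = 1*435 + 97 = 435 + 97 = 532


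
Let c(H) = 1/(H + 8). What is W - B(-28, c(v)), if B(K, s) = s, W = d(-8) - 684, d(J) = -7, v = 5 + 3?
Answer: -11057/16 ≈ -691.06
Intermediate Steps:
v = 8
c(H) = 1/(8 + H)
W = -691 (W = -7 - 684 = -691)
W - B(-28, c(v)) = -691 - 1/(8 + 8) = -691 - 1/16 = -11057/16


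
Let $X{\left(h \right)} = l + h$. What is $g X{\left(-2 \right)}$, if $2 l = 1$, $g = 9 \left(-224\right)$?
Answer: $3024$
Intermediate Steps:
$g = -2016$
$l = \frac{1}{2}$ ($l = \frac{1}{2} \cdot 1 = \frac{1}{2} \approx 0.5$)
$X{\left(h \right)} = \frac{1}{2} + h$
$g X{\left(-2 \right)} = - 2016 \left(\frac{1}{2} - 2\right) = \left(-2016\right) \left(- \frac{3}{2}\right) = 3024$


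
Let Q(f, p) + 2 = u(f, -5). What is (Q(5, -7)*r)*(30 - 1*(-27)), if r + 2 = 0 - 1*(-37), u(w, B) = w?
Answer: 5985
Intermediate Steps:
Q(f, p) = -2 + f
r = 35 (r = -2 + (0 - 1*(-37)) = -2 + (0 + 37) = -2 + 37 = 35)
(Q(5, -7)*r)*(30 - 1*(-27)) = ((-2 + 5)*35)*(30 - 1*(-27)) = (3*35)*(30 + 27) = 105*57 = 5985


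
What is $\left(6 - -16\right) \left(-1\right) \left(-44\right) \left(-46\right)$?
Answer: $-44528$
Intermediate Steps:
$\left(6 - -16\right) \left(-1\right) \left(-44\right) \left(-46\right) = \left(6 + 16\right) \left(-1\right) \left(-44\right) \left(-46\right) = 22 \left(-1\right) \left(-44\right) \left(-46\right) = \left(-22\right) \left(-44\right) \left(-46\right) = 968 \left(-46\right) = -44528$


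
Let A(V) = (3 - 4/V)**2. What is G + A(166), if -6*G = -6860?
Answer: 23812297/20667 ≈ 1152.2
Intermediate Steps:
G = 3430/3 (G = -1/6*(-6860) = 3430/3 ≈ 1143.3)
G + A(166) = 3430/3 + (-4 + 3*166)**2/166**2 = 3430/3 + (-4 + 498)**2/27556 = 3430/3 + (1/27556)*494**2 = 3430/3 + (1/27556)*244036 = 3430/3 + 61009/6889 = 23812297/20667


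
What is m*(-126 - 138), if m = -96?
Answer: 25344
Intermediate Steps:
m*(-126 - 138) = -96*(-126 - 138) = -96*(-264) = 25344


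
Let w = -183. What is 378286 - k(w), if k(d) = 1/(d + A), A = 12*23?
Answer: 35180597/93 ≈ 3.7829e+5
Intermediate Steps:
A = 276
k(d) = 1/(276 + d) (k(d) = 1/(d + 276) = 1/(276 + d))
378286 - k(w) = 378286 - 1/(276 - 183) = 378286 - 1/93 = 35180597/93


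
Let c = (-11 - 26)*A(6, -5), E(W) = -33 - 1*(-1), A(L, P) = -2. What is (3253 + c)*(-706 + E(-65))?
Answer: -2455326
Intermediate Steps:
E(W) = -32 (E(W) = -33 + 1 = -32)
c = 74 (c = (-11 - 26)*(-2) = -37*(-2) = 74)
(3253 + c)*(-706 + E(-65)) = (3253 + 74)*(-706 - 32) = 3327*(-738) = -2455326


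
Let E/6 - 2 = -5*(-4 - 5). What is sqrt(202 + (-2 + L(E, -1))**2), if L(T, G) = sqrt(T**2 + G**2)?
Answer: sqrt(79731 - 20*sqrt(3181)) ≈ 280.36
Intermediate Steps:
E = 282 (E = 12 + 6*(-5*(-4 - 5)) = 12 + 6*(-5*(-9)) = 12 + 6*45 = 12 + 270 = 282)
L(T, G) = sqrt(G**2 + T**2)
sqrt(202 + (-2 + L(E, -1))**2) = sqrt(202 + (-2 + sqrt((-1)**2 + 282**2))**2) = sqrt(202 + (-2 + sqrt(1 + 79524))**2) = sqrt(202 + (-2 + sqrt(79525))**2) = sqrt(202 + (-2 + 5*sqrt(3181))**2)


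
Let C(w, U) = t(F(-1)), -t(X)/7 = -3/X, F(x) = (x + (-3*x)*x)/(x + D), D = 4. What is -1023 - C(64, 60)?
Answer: -4029/4 ≈ -1007.3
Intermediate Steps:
F(x) = (x - 3*x²)/(4 + x) (F(x) = (x + (-3*x)*x)/(x + 4) = (x - 3*x²)/(4 + x))
t(X) = 21/X (t(X) = -(-21)/X = 21/X)
C(w, U) = -63/4 (C(w, U) = 21/((-(1 - 3*(-1))/(4 - 1))) = 21/((-1*(1 + 3)/3)) = 21/((-1*⅓*4)) = 21/(-4/3) = 21*(-¾) = -63/4)
-1023 - C(64, 60) = -1023 - 1*(-63/4) = -1023 + 63/4 = -4029/4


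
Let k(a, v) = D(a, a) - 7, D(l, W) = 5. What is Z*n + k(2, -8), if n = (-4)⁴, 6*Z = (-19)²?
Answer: 46202/3 ≈ 15401.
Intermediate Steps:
Z = 361/6 (Z = (⅙)*(-19)² = (⅙)*361 = 361/6 ≈ 60.167)
k(a, v) = -2 (k(a, v) = 5 - 7 = -2)
n = 256
Z*n + k(2, -8) = (361/6)*256 - 2 = 46208/3 - 2 = 46202/3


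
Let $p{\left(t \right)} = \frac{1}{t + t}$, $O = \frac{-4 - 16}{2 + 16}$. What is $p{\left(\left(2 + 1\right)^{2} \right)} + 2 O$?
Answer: $- \frac{13}{6} \approx -2.1667$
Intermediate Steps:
$O = - \frac{10}{9}$ ($O = - \frac{20}{18} = \left(-20\right) \frac{1}{18} = - \frac{10}{9} \approx -1.1111$)
$p{\left(t \right)} = \frac{1}{2 t}$
$p{\left(\left(2 + 1\right)^{2} \right)} + 2 O = \frac{1}{2 \left(2 + 1\right)^{2}} + 2 \left(- \frac{10}{9}\right) = \frac{1}{2 \cdot 3^{2}} - \frac{20}{9} = \frac{1}{2 \cdot 9} - \frac{20}{9} = \frac{1}{2} \cdot \frac{1}{9} - \frac{20}{9} = \frac{1}{18} - \frac{20}{9} = - \frac{13}{6}$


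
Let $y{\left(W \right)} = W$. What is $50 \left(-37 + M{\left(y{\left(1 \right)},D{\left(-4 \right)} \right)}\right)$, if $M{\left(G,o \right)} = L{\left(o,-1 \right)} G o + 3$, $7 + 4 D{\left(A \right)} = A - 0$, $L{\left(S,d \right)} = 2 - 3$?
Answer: $- \frac{3125}{2} \approx -1562.5$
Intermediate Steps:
$L{\left(S,d \right)} = -1$
$D{\left(A \right)} = - \frac{7}{4} + \frac{A}{4}$ ($D{\left(A \right)} = - \frac{7}{4} + \frac{A - 0}{4} = - \frac{7}{4} + \frac{A + 0}{4} = - \frac{7}{4} + \frac{A}{4}$)
$M{\left(G,o \right)} = 3 - G o$ ($M{\left(G,o \right)} = - G o + 3 = 3 - G o$)
$50 \left(-37 + M{\left(y{\left(1 \right)},D{\left(-4 \right)} \right)}\right) = 50 \left(-37 + \left(3 - 1 \left(- \frac{7}{4} + \frac{1}{4} \left(-4\right)\right)\right)\right) = 50 \left(-37 + \left(3 - 1 \left(- \frac{7}{4} - 1\right)\right)\right) = 50 \left(-37 + \left(3 - 1 \left(- \frac{11}{4}\right)\right)\right) = 50 \left(-37 + \left(3 + \frac{11}{4}\right)\right) = 50 \left(-37 + \frac{23}{4}\right) = 50 \left(- \frac{125}{4}\right) = - \frac{3125}{2}$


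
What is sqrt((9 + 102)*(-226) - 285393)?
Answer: I*sqrt(310479) ≈ 557.21*I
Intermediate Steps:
sqrt((9 + 102)*(-226) - 285393) = sqrt(111*(-226) - 285393) = sqrt(-25086 - 285393) = sqrt(-310479) = I*sqrt(310479)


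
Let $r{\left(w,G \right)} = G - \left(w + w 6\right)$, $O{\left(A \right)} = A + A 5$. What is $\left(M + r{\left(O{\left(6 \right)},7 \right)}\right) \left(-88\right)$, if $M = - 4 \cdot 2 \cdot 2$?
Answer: $22968$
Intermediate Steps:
$O{\left(A \right)} = 6 A$ ($O{\left(A \right)} = A + 5 A = 6 A$)
$M = -16$ ($M = - 8 \cdot 2 = \left(-1\right) 16 = -16$)
$r{\left(w,G \right)} = G - 7 w$ ($r{\left(w,G \right)} = G - \left(w + 6 w\right) = G - 7 w$)
$\left(M + r{\left(O{\left(6 \right)},7 \right)}\right) \left(-88\right) = \left(-16 + \left(7 - 7 \cdot 6 \cdot 6\right)\right) \left(-88\right) = \left(-16 + \left(7 - 252\right)\right) \left(-88\right) = \left(-16 - 245\right) \left(-88\right) = \left(-261\right) \left(-88\right) = 22968$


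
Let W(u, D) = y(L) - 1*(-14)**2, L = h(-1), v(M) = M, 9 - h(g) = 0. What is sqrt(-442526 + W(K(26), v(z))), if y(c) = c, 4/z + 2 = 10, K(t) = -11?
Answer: I*sqrt(442713) ≈ 665.37*I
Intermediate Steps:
h(g) = 9 (h(g) = 9 - 1*0 = 9 + 0 = 9)
z = 1/2 (z = 4/(-2 + 10) = 4/8 = 4*(1/8) = 1/2 ≈ 0.50000)
L = 9
W(u, D) = -187 (W(u, D) = 9 - 1*(-14)**2 = 9 - 1*196 = 9 - 196 = -187)
sqrt(-442526 + W(K(26), v(z))) = sqrt(-442526 - 187) = sqrt(-442713) = I*sqrt(442713)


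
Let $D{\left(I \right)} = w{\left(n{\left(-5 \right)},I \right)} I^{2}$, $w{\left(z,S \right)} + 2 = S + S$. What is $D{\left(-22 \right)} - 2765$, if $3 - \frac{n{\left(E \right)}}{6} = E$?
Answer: $-25029$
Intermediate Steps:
$n{\left(E \right)} = 18 - 6 E$
$w{\left(z,S \right)} = -2 + 2 S$ ($w{\left(z,S \right)} = -2 + \left(S + S\right) = -2 + 2 S$)
$D{\left(I \right)} = I^{2} \left(-2 + 2 I\right)$ ($D{\left(I \right)} = \left(-2 + 2 I\right) I^{2} = I^{2} \left(-2 + 2 I\right)$)
$D{\left(-22 \right)} - 2765 = 2 \left(-22\right)^{2} \left(-1 - 22\right) - 2765 = 2 \cdot 484 \left(-23\right) - 2765 = -22264 - 2765 = -25029$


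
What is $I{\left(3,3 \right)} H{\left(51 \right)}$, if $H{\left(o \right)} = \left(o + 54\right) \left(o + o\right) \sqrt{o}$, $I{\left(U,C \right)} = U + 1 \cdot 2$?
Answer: $53550 \sqrt{51} \approx 3.8242 \cdot 10^{5}$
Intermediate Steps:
$I{\left(U,C \right)} = 2 + U$ ($I{\left(U,C \right)} = U + 2 = 2 + U$)
$H{\left(o \right)} = 2 o^{\frac{3}{2}} \left(54 + o\right)$ ($H{\left(o \right)} = \left(54 + o\right) 2 o \sqrt{o} = 2 o \left(54 + o\right) \sqrt{o} = 2 o^{\frac{3}{2}} \left(54 + o\right)$)
$I{\left(3,3 \right)} H{\left(51 \right)} = \left(2 + 3\right) 2 \cdot 51^{\frac{3}{2}} \left(54 + 51\right) = 5 \cdot 2 \cdot 51 \sqrt{51} \cdot 105 = 5 \cdot 10710 \sqrt{51} = 53550 \sqrt{51}$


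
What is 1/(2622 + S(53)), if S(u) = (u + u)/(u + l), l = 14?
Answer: 67/175780 ≈ 0.00038116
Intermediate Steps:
S(u) = 2*u/(14 + u) (S(u) = (u + u)/(u + 14) = (2*u)/(14 + u) = 2*u/(14 + u))
1/(2622 + S(53)) = 1/(2622 + 2*53/(14 + 53)) = 1/(2622 + 2*53/67) = 1/(2622 + 2*53*(1/67)) = 1/(2622 + 106/67) = 1/(175780/67) = 67/175780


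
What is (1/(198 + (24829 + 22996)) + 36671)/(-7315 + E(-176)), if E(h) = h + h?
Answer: -42952474/8980301 ≈ -4.7830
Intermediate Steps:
E(h) = 2*h
(1/(198 + (24829 + 22996)) + 36671)/(-7315 + E(-176)) = (1/(198 + (24829 + 22996)) + 36671)/(-7315 + 2*(-176)) = (1/(198 + 47825) + 36671)/(-7315 - 352) = (1/48023 + 36671)/(-7667) = (1/48023 + 36671)*(-1/7667) = (1761051434/48023)*(-1/7667) = -42952474/8980301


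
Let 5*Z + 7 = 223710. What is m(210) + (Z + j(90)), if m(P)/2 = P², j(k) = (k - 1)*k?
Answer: 704753/5 ≈ 1.4095e+5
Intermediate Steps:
j(k) = k*(-1 + k) (j(k) = (-1 + k)*k = k*(-1 + k))
Z = 223703/5 (Z = -7/5 + (⅕)*223710 = -7/5 + 44742 = 223703/5 ≈ 44741.)
m(P) = 2*P²
m(210) + (Z + j(90)) = 2*210² + (223703/5 + 90*(-1 + 90)) = 2*44100 + (223703/5 + 90*89) = 88200 + (223703/5 + 8010) = 88200 + 263753/5 = 704753/5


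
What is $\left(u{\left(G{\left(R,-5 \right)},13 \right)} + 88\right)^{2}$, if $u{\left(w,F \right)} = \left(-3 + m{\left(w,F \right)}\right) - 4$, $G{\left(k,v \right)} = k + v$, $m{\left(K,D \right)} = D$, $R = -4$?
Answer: $8836$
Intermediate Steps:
$u{\left(w,F \right)} = -7 + F$ ($u{\left(w,F \right)} = \left(-3 + F\right) - 4 = -7 + F$)
$\left(u{\left(G{\left(R,-5 \right)},13 \right)} + 88\right)^{2} = \left(\left(-7 + 13\right) + 88\right)^{2} = \left(6 + 88\right)^{2} = 94^{2} = 8836$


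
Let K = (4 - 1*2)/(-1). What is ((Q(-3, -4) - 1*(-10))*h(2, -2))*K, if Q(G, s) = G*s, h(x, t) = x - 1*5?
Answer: 132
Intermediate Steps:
h(x, t) = -5 + x (h(x, t) = x - 5 = -5 + x)
K = -2 (K = -(4 - 2) = -1*2 = -2)
((Q(-3, -4) - 1*(-10))*h(2, -2))*K = ((-3*(-4) - 1*(-10))*(-5 + 2))*(-2) = ((12 + 10)*(-3))*(-2) = (22*(-3))*(-2) = -66*(-2) = 132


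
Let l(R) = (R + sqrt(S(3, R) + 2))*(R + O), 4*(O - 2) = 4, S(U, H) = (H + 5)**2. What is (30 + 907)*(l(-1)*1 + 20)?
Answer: 16866 + 5622*sqrt(2) ≈ 24817.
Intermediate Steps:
S(U, H) = (5 + H)**2
O = 3 (O = 2 + (1/4)*4 = 2 + 1 = 3)
l(R) = (3 + R)*(R + sqrt(2 + (5 + R)**2)) (l(R) = (R + sqrt((5 + R)**2 + 2))*(R + 3) = (R + sqrt(2 + (5 + R)**2))*(3 + R) = (3 + R)*(R + sqrt(2 + (5 + R)**2)))
(30 + 907)*(l(-1)*1 + 20) = (30 + 907)*(((-1)**2 + 3*(-1) + 3*sqrt(2 + (5 - 1)**2) - sqrt(2 + (5 - 1)**2))*1 + 20) = 937*((1 - 3 + 3*sqrt(2 + 4**2) - sqrt(2 + 4**2))*1 + 20) = 937*((1 - 3 + 3*sqrt(2 + 16) - sqrt(2 + 16))*1 + 20) = 937*((1 - 3 + 3*sqrt(18) - sqrt(18))*1 + 20) = 937*((1 - 3 + 3*(3*sqrt(2)) - 3*sqrt(2))*1 + 20) = 937*((1 - 3 + 9*sqrt(2) - 3*sqrt(2))*1 + 20) = 937*((-2 + 6*sqrt(2))*1 + 20) = 937*((-2 + 6*sqrt(2)) + 20) = 937*(18 + 6*sqrt(2)) = 16866 + 5622*sqrt(2)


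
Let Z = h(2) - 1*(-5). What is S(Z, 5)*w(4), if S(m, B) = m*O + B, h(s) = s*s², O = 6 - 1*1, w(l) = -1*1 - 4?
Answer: -350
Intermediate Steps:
w(l) = -5 (w(l) = -1 - 4 = -5)
O = 5 (O = 6 - 1 = 5)
h(s) = s³
Z = 13 (Z = 2³ - 1*(-5) = 8 + 5 = 13)
S(m, B) = B + 5*m (S(m, B) = m*5 + B = 5*m + B = B + 5*m)
S(Z, 5)*w(4) = (5 + 5*13)*(-5) = (5 + 65)*(-5) = 70*(-5) = -350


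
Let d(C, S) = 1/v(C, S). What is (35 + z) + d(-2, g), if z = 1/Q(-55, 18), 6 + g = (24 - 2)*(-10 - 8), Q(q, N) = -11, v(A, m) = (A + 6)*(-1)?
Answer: 1525/44 ≈ 34.659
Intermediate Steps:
v(A, m) = -6 - A (v(A, m) = (6 + A)*(-1) = -6 - A)
g = -402 (g = -6 + (24 - 2)*(-10 - 8) = -6 + 22*(-18) = -6 - 396 = -402)
d(C, S) = 1/(-6 - C)
z = -1/11 (z = 1/(-11) = -1/11 ≈ -0.090909)
(35 + z) + d(-2, g) = (35 - 1/11) - 1/(6 - 2) = 384/11 - 1/4 = 384/11 - 1*¼ = 384/11 - ¼ = 1525/44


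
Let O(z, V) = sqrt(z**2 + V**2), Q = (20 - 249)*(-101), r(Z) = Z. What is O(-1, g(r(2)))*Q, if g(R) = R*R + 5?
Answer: 23129*sqrt(82) ≈ 2.0944e+5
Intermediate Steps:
g(R) = 5 + R**2 (g(R) = R**2 + 5 = 5 + R**2)
Q = 23129 (Q = -229*(-101) = 23129)
O(z, V) = sqrt(V**2 + z**2)
O(-1, g(r(2)))*Q = sqrt((5 + 2**2)**2 + (-1)**2)*23129 = sqrt((5 + 4)**2 + 1)*23129 = sqrt(9**2 + 1)*23129 = sqrt(81 + 1)*23129 = sqrt(82)*23129 = 23129*sqrt(82)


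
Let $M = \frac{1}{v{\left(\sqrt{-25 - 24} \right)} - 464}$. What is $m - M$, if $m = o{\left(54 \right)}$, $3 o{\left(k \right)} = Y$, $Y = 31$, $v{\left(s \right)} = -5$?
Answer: $\frac{14542}{1407} \approx 10.335$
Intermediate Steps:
$o{\left(k \right)} = \frac{31}{3}$ ($o{\left(k \right)} = \frac{1}{3} \cdot 31 = \frac{31}{3}$)
$m = \frac{31}{3} \approx 10.333$
$M = - \frac{1}{469}$ ($M = \frac{1}{-5 - 464} = \frac{1}{-469} = - \frac{1}{469} \approx -0.0021322$)
$m - M = \frac{31}{3} - - \frac{1}{469} = \frac{31}{3} + \frac{1}{469} = \frac{14542}{1407}$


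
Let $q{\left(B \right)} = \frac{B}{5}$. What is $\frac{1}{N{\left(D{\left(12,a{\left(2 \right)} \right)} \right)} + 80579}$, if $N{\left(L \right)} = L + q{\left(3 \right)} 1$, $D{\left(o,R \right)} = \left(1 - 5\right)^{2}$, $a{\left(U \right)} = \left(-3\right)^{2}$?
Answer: $\frac{5}{402978} \approx 1.2408 \cdot 10^{-5}$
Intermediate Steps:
$a{\left(U \right)} = 9$
$D{\left(o,R \right)} = 16$ ($D{\left(o,R \right)} = \left(-4\right)^{2} = 16$)
$q{\left(B \right)} = \frac{B}{5}$ ($q{\left(B \right)} = B \frac{1}{5} = \frac{B}{5}$)
$N{\left(L \right)} = \frac{3}{5} + L$ ($N{\left(L \right)} = L + \frac{1}{5} \cdot 3 \cdot 1 = L + \frac{3}{5} \cdot 1 = L + \frac{3}{5} = \frac{3}{5} + L$)
$\frac{1}{N{\left(D{\left(12,a{\left(2 \right)} \right)} \right)} + 80579} = \frac{1}{\left(\frac{3}{5} + 16\right) + 80579} = \frac{1}{\frac{83}{5} + 80579} = \frac{1}{\frac{402978}{5}} = \frac{5}{402978}$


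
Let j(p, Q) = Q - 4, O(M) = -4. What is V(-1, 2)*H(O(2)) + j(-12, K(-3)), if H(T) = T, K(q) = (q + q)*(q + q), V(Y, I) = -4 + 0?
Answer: 48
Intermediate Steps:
V(Y, I) = -4
K(q) = 4*q**2 (K(q) = (2*q)*(2*q) = 4*q**2)
j(p, Q) = -4 + Q
V(-1, 2)*H(O(2)) + j(-12, K(-3)) = -4*(-4) + (-4 + 4*(-3)**2) = 16 + (-4 + 4*9) = 16 + (-4 + 36) = 16 + 32 = 48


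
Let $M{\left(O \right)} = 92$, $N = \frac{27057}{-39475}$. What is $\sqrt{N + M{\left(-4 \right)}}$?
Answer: $\frac{\sqrt{5691731297}}{7895} \approx 9.5559$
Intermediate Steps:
$N = - \frac{27057}{39475}$ ($N = 27057 \left(- \frac{1}{39475}\right) = - \frac{27057}{39475} \approx -0.68542$)
$\sqrt{N + M{\left(-4 \right)}} = \sqrt{- \frac{27057}{39475} + 92} = \sqrt{\frac{3604643}{39475}} = \frac{\sqrt{5691731297}}{7895}$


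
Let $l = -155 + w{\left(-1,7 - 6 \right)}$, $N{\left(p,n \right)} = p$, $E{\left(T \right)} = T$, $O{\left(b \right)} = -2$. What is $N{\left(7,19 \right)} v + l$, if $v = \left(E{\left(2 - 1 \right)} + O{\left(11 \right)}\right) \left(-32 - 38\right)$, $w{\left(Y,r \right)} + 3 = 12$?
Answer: $344$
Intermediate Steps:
$w{\left(Y,r \right)} = 9$ ($w{\left(Y,r \right)} = -3 + 12 = 9$)
$v = 70$ ($v = \left(\left(2 - 1\right) - 2\right) \left(-32 - 38\right) = \left(1 - 2\right) \left(-70\right) = \left(-1\right) \left(-70\right) = 70$)
$l = -146$ ($l = -155 + 9 = -146$)
$N{\left(7,19 \right)} v + l = 7 \cdot 70 - 146 = 490 - 146 = 344$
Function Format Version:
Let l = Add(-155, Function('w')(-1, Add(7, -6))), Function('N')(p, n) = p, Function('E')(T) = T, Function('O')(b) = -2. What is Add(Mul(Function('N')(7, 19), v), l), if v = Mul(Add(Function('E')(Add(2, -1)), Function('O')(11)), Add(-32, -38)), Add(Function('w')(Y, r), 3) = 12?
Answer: 344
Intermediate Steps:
Function('w')(Y, r) = 9 (Function('w')(Y, r) = Add(-3, 12) = 9)
v = 70 (v = Mul(Add(Add(2, -1), -2), Add(-32, -38)) = Mul(Add(1, -2), -70) = Mul(-1, -70) = 70)
l = -146 (l = Add(-155, 9) = -146)
Add(Mul(Function('N')(7, 19), v), l) = Add(Mul(7, 70), -146) = Add(490, -146) = 344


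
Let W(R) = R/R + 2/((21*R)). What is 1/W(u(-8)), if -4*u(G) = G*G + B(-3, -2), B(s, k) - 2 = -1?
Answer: 1365/1357 ≈ 1.0059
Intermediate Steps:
B(s, k) = 1 (B(s, k) = 2 - 1 = 1)
u(G) = -1/4 - G**2/4 (u(G) = -(G*G + 1)/4 = -(G**2 + 1)/4 = -(1 + G**2)/4 = -1/4 - G**2/4)
W(R) = 1 + 2/(21*R) (W(R) = 1 + 2*(1/(21*R)) = 1 + 2/(21*R))
1/W(u(-8)) = 1/((2/21 + (-1/4 - 1/4*(-8)**2))/(-1/4 - 1/4*(-8)**2)) = 1/((2/21 + (-1/4 - 1/4*64))/(-1/4 - 1/4*64)) = 1/((2/21 + (-1/4 - 16))/(-1/4 - 16)) = 1/((2/21 - 65/4)/(-65/4)) = 1/(-4/65*(-1357/84)) = 1/(1357/1365) = 1365/1357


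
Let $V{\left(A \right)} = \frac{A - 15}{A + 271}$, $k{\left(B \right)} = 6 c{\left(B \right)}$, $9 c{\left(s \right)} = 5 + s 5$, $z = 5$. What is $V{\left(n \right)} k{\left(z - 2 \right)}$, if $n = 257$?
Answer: $\frac{55}{9} \approx 6.1111$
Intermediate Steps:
$c{\left(s \right)} = \frac{5}{9} + \frac{5 s}{9}$ ($c{\left(s \right)} = \frac{5 + s 5}{9} = \frac{5 + 5 s}{9} = \frac{5}{9} + \frac{5 s}{9}$)
$k{\left(B \right)} = \frac{10}{3} + \frac{10 B}{3}$ ($k{\left(B \right)} = 6 \left(\frac{5}{9} + \frac{5 B}{9}\right) = \frac{10}{3} + \frac{10 B}{3}$)
$V{\left(A \right)} = \frac{-15 + A}{271 + A}$
$V{\left(n \right)} k{\left(z - 2 \right)} = \frac{-15 + 257}{271 + 257} \left(\frac{10}{3} + \frac{10 \left(5 - 2\right)}{3}\right) = \frac{1}{528} \cdot 242 \left(\frac{10}{3} + \frac{10}{3} \cdot 3\right) = \frac{1}{528} \cdot 242 \left(\frac{10}{3} + 10\right) = \frac{11}{24} \cdot \frac{40}{3} = \frac{55}{9}$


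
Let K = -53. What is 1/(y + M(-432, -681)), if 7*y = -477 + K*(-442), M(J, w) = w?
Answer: 7/18182 ≈ 0.00038500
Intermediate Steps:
y = 22949/7 (y = (-477 - 53*(-442))/7 = (-477 + 23426)/7 = (1/7)*22949 = 22949/7 ≈ 3278.4)
1/(y + M(-432, -681)) = 1/(22949/7 - 681) = 1/(18182/7) = 7/18182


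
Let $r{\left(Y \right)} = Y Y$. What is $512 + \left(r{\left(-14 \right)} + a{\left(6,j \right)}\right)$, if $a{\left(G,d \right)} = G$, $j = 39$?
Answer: $714$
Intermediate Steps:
$r{\left(Y \right)} = Y^{2}$
$512 + \left(r{\left(-14 \right)} + a{\left(6,j \right)}\right) = 512 + \left(\left(-14\right)^{2} + 6\right) = 512 + \left(196 + 6\right) = 512 + 202 = 714$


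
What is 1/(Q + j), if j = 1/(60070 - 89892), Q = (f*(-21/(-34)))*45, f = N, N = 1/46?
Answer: 23320804/14090113 ≈ 1.6551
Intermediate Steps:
N = 1/46 ≈ 0.021739
f = 1/46 ≈ 0.021739
Q = 945/1564 (Q = ((-21/(-34))/46)*45 = ((-21*(-1/34))/46)*45 = ((1/46)*(21/34))*45 = (21/1564)*45 = 945/1564 ≈ 0.60422)
j = -1/29822 (j = 1/(-29822) = -1/29822 ≈ -3.3532e-5)
1/(Q + j) = 1/(945/1564 - 1/29822) = 1/(14090113/23320804) = 23320804/14090113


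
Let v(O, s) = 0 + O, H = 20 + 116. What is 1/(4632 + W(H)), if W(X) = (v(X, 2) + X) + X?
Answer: 1/5040 ≈ 0.00019841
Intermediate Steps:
H = 136
v(O, s) = O
W(X) = 3*X (W(X) = (X + X) + X = 2*X + X = 3*X)
1/(4632 + W(H)) = 1/(4632 + 3*136) = 1/(4632 + 408) = 1/5040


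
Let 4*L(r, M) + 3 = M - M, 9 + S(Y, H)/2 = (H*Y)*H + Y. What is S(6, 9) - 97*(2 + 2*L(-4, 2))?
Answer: 1835/2 ≈ 917.50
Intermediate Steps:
S(Y, H) = -18 + 2*Y + 2*Y*H² (S(Y, H) = -18 + 2*((H*Y)*H + Y) = -18 + 2*(Y*H² + Y) = -18 + 2*(Y + Y*H²) = -18 + (2*Y + 2*Y*H²) = -18 + 2*Y + 2*Y*H²)
L(r, M) = -¾ (L(r, M) = -¾ + (M - M)/4 = -¾ + (¼)*0 = -¾ + 0 = -¾)
S(6, 9) - 97*(2 + 2*L(-4, 2)) = (-18 + 2*6 + 2*6*9²) - 97*(2 + 2*(-¾)) = (-18 + 12 + 2*6*81) - 97*(2 - 3/2) = (-18 + 12 + 972) - 97*½ = 966 - 97/2 = 1835/2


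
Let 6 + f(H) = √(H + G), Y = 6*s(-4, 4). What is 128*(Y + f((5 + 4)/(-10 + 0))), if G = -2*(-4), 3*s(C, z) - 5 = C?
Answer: -512 + 64*√710/5 ≈ -170.93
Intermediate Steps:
s(C, z) = 5/3 + C/3
Y = 2 (Y = 6*(5/3 + (⅓)*(-4)) = 6*(5/3 - 4/3) = 6*(⅓) = 2)
G = 8
f(H) = -6 + √(8 + H) (f(H) = -6 + √(H + 8) = -6 + √(8 + H))
128*(Y + f((5 + 4)/(-10 + 0))) = 128*(2 + (-6 + √(8 + (5 + 4)/(-10 + 0)))) = 128*(2 + (-6 + √(8 + 9/(-10)))) = 128*(2 + (-6 + √(8 + 9*(-⅒)))) = 128*(2 + (-6 + √(8 - 9/10))) = 128*(2 + (-6 + √(71/10))) = 128*(2 + (-6 + √710/10)) = 128*(-4 + √710/10) = -512 + 64*√710/5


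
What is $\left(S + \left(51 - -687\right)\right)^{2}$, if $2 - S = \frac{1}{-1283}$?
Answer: $\frac{901400235241}{1646089} \approx 5.476 \cdot 10^{5}$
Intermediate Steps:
$S = \frac{2567}{1283}$ ($S = 2 - \frac{1}{-1283} = 2 - - \frac{1}{1283} = 2 + \frac{1}{1283} = \frac{2567}{1283} \approx 2.0008$)
$\left(S + \left(51 - -687\right)\right)^{2} = \left(\frac{2567}{1283} + \left(51 - -687\right)\right)^{2} = \left(\frac{2567}{1283} + \left(51 + 687\right)\right)^{2} = \left(\frac{2567}{1283} + 738\right)^{2} = \left(\frac{949421}{1283}\right)^{2} = \frac{901400235241}{1646089}$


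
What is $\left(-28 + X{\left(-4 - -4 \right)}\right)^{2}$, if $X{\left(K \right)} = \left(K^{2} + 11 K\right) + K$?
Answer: $784$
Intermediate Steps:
$X{\left(K \right)} = K^{2} + 12 K$
$\left(-28 + X{\left(-4 - -4 \right)}\right)^{2} = \left(-28 + \left(-4 - -4\right) \left(12 - 0\right)\right)^{2} = \left(-28 + \left(-4 + 4\right) \left(12 + \left(-4 + 4\right)\right)\right)^{2} = \left(-28 + 0 \left(12 + 0\right)\right)^{2} = \left(-28 + 0 \cdot 12\right)^{2} = \left(-28 + 0\right)^{2} = \left(-28\right)^{2} = 784$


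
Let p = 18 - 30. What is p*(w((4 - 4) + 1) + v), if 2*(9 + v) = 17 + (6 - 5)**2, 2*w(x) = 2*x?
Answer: -12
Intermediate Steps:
w(x) = x (w(x) = (2*x)/2 = x)
p = -12
v = 0 (v = -9 + (17 + (6 - 5)**2)/2 = -9 + (17 + 1**2)/2 = -9 + (17 + 1)/2 = -9 + (1/2)*18 = -9 + 9 = 0)
p*(w((4 - 4) + 1) + v) = -12*(((4 - 4) + 1) + 0) = -12*((0 + 1) + 0) = -12*(1 + 0) = -12*1 = -12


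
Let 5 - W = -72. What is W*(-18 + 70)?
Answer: 4004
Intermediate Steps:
W = 77 (W = 5 - 1*(-72) = 5 + 72 = 77)
W*(-18 + 70) = 77*(-18 + 70) = 77*52 = 4004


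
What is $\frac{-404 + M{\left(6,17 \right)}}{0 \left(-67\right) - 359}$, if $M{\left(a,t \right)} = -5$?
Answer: $\frac{409}{359} \approx 1.1393$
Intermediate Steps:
$\frac{-404 + M{\left(6,17 \right)}}{0 \left(-67\right) - 359} = \frac{-404 - 5}{0 \left(-67\right) - 359} = - \frac{409}{0 - 359} = - \frac{409}{-359} = \left(-409\right) \left(- \frac{1}{359}\right) = \frac{409}{359}$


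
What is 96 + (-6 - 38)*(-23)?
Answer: 1108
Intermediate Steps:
96 + (-6 - 38)*(-23) = 96 - 44*(-23) = 96 + 1012 = 1108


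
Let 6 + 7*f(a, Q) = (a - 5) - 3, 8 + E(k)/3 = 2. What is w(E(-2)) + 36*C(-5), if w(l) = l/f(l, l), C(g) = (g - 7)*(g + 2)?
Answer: 20799/16 ≈ 1299.9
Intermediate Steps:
C(g) = (-7 + g)*(2 + g)
E(k) = -18 (E(k) = -24 + 3*2 = -24 + 6 = -18)
f(a, Q) = -2 + a/7 (f(a, Q) = -6/7 + ((a - 5) - 3)/7 = -6/7 + ((-5 + a) - 3)/7 = -6/7 + (-8 + a)/7 = -6/7 + (-8/7 + a/7) = -2 + a/7)
w(l) = l/(-2 + l/7)
w(E(-2)) + 36*C(-5) = 7*(-18)/(-14 - 18) + 36*(-14 + (-5)² - 5*(-5)) = 7*(-18)/(-32) + 36*(-14 + 25 + 25) = 7*(-18)*(-1/32) + 36*36 = 63/16 + 1296 = 20799/16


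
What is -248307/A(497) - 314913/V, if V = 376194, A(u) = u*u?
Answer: -8152283275/4424919226 ≈ -1.8424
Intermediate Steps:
A(u) = u**2
-248307/A(497) - 314913/V = -248307/(497**2) - 314913/376194 = -248307/247009 - 314913*1/376194 = -248307*1/247009 - 104971/125398 = -248307/247009 - 104971/125398 = -8152283275/4424919226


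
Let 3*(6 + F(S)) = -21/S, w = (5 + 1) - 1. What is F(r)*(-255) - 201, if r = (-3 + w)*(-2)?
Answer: 3531/4 ≈ 882.75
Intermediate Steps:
w = 5 (w = 6 - 1 = 5)
r = -4 (r = (-3 + 5)*(-2) = 2*(-2) = -4)
F(S) = -6 - 7/S (F(S) = -6 + (-21/S)/3 = -6 - 7/S)
F(r)*(-255) - 201 = (-6 - 7/(-4))*(-255) - 201 = (-6 - 7*(-¼))*(-255) - 201 = (-6 + 7/4)*(-255) - 201 = -17/4*(-255) - 201 = 4335/4 - 201 = 3531/4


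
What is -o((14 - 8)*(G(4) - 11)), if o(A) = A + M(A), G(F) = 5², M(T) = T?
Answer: -168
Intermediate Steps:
G(F) = 25
o(A) = 2*A (o(A) = A + A = 2*A)
-o((14 - 8)*(G(4) - 11)) = -2*(14 - 8)*(25 - 11) = -2*6*14 = -2*84 = -1*168 = -168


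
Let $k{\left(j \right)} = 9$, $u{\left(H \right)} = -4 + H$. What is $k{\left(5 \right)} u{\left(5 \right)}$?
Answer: $9$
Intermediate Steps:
$k{\left(5 \right)} u{\left(5 \right)} = 9 \left(-4 + 5\right) = 9 \cdot 1 = 9$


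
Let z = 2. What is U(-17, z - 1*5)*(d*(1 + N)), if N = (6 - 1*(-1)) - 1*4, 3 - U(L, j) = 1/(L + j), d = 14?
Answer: 854/5 ≈ 170.80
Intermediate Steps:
U(L, j) = 3 - 1/(L + j)
N = 3 (N = (6 + 1) - 4 = 7 - 4 = 3)
U(-17, z - 1*5)*(d*(1 + N)) = ((-1 + 3*(-17) + 3*(2 - 1*5))/(-17 + (2 - 1*5)))*(14*(1 + 3)) = ((-1 - 51 + 3*(2 - 5))/(-17 + (2 - 5)))*(14*4) = ((-1 - 51 + 3*(-3))/(-17 - 3))*56 = ((-1 - 51 - 9)/(-20))*56 = -1/20*(-61)*56 = (61/20)*56 = 854/5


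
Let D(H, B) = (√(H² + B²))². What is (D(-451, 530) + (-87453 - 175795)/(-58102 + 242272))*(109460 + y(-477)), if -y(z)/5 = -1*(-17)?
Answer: 139364768628125/2631 ≈ 5.2970e+10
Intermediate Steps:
y(z) = -85 (y(z) = -(-5)*(-17) = -5*17 = -85)
D(H, B) = B² + H² (D(H, B) = (√(B² + H²))² = B² + H²)
(D(-451, 530) + (-87453 - 175795)/(-58102 + 242272))*(109460 + y(-477)) = ((530² + (-451)²) + (-87453 - 175795)/(-58102 + 242272))*(109460 - 85) = ((280900 + 203401) - 263248/184170)*109375 = (484301 - 263248*1/184170)*109375 = (484301 - 131624/92085)*109375 = (44596725961/92085)*109375 = 139364768628125/2631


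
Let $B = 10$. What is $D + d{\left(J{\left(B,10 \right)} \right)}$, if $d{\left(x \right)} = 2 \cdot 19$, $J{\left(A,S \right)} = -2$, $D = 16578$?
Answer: $16616$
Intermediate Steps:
$d{\left(x \right)} = 38$
$D + d{\left(J{\left(B,10 \right)} \right)} = 16578 + 38 = 16616$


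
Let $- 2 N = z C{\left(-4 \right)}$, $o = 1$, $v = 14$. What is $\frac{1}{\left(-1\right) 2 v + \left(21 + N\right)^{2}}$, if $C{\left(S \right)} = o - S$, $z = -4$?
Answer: $\frac{1}{933} \approx 0.0010718$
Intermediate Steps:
$C{\left(S \right)} = 1 - S$
$N = 10$ ($N = - \frac{\left(-4\right) \left(1 - -4\right)}{2} = - \frac{\left(-4\right) \left(1 + 4\right)}{2} = - \frac{\left(-4\right) 5}{2} = \left(- \frac{1}{2}\right) \left(-20\right) = 10$)
$\frac{1}{\left(-1\right) 2 v + \left(21 + N\right)^{2}} = \frac{1}{\left(-1\right) 2 \cdot 14 + \left(21 + 10\right)^{2}} = \frac{1}{\left(-2\right) 14 + 31^{2}} = \frac{1}{-28 + 961} = \frac{1}{933}$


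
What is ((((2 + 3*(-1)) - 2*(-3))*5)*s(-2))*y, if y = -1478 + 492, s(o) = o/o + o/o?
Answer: -49300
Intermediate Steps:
s(o) = 2 (s(o) = 1 + 1 = 2)
y = -986
((((2 + 3*(-1)) - 2*(-3))*5)*s(-2))*y = ((((2 + 3*(-1)) - 2*(-3))*5)*2)*(-986) = ((((2 - 3) + 6)*5)*2)*(-986) = (((-1 + 6)*5)*2)*(-986) = ((5*5)*2)*(-986) = (25*2)*(-986) = 50*(-986) = -49300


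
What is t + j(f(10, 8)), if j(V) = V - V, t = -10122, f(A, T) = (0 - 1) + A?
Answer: -10122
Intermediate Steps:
f(A, T) = -1 + A
j(V) = 0
t + j(f(10, 8)) = -10122 + 0 = -10122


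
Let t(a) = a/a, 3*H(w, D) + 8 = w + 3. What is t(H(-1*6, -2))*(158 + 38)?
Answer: 196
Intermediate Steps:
H(w, D) = -5/3 + w/3 (H(w, D) = -8/3 + (w + 3)/3 = -8/3 + (3 + w)/3 = -8/3 + (1 + w/3) = -5/3 + w/3)
t(a) = 1
t(H(-1*6, -2))*(158 + 38) = 1*(158 + 38) = 1*196 = 196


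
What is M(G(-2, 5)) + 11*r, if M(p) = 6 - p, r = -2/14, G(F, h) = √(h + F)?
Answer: 31/7 - √3 ≈ 2.6965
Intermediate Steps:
G(F, h) = √(F + h)
r = -⅐ (r = -2*1/14 = -⅐ ≈ -0.14286)
M(G(-2, 5)) + 11*r = (6 - √(-2 + 5)) + 11*(-⅐) = (6 - √3) - 11/7 = 31/7 - √3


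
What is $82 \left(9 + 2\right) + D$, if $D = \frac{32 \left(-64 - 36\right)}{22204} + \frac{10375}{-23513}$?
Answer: $\frac{2401086449}{2663687} \approx 901.42$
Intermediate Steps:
$D = - \frac{1559225}{2663687}$ ($D = 32 \left(-100\right) \frac{1}{22204} + 10375 \left(- \frac{1}{23513}\right) = \left(-3200\right) \frac{1}{22204} - \frac{10375}{23513} = - \frac{800}{5551} - \frac{10375}{23513} = - \frac{1559225}{2663687} \approx -0.58536$)
$82 \left(9 + 2\right) + D = 82 \left(9 + 2\right) - \frac{1559225}{2663687} = 82 \cdot 11 - \frac{1559225}{2663687} = 902 - \frac{1559225}{2663687} = \frac{2401086449}{2663687}$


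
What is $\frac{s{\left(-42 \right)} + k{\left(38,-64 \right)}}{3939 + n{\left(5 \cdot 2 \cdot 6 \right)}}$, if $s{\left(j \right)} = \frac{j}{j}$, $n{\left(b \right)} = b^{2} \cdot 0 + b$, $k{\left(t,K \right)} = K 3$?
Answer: $- \frac{191}{3999} \approx -0.047762$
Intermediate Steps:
$k{\left(t,K \right)} = 3 K$
$n{\left(b \right)} = b$ ($n{\left(b \right)} = 0 + b = b$)
$s{\left(j \right)} = 1$
$\frac{s{\left(-42 \right)} + k{\left(38,-64 \right)}}{3939 + n{\left(5 \cdot 2 \cdot 6 \right)}} = \frac{1 + 3 \left(-64\right)}{3939 + 5 \cdot 2 \cdot 6} = \frac{1 - 192}{3939 + 10 \cdot 6} = - \frac{191}{3939 + 60} = - \frac{191}{3999}$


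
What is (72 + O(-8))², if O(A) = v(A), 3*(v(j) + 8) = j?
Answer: 33856/9 ≈ 3761.8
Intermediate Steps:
v(j) = -8 + j/3
O(A) = -8 + A/3
(72 + O(-8))² = (72 + (-8 + (⅓)*(-8)))² = (72 + (-8 - 8/3))² = (72 - 32/3)² = (184/3)² = 33856/9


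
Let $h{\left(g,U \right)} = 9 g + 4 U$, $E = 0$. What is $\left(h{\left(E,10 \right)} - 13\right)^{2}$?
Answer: $729$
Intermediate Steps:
$h{\left(g,U \right)} = 4 U + 9 g$
$\left(h{\left(E,10 \right)} - 13\right)^{2} = \left(\left(4 \cdot 10 + 9 \cdot 0\right) - 13\right)^{2} = \left(\left(40 + 0\right) - 13\right)^{2} = \left(40 - 13\right)^{2} = 27^{2} = 729$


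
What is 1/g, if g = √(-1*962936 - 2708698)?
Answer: -I*√3671634/3671634 ≈ -0.00052188*I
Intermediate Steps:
g = I*√3671634 (g = √(-962936 - 2708698) = √(-3671634) = I*√3671634 ≈ 1916.2*I)
1/g = 1/(I*√3671634) = -I*√3671634/3671634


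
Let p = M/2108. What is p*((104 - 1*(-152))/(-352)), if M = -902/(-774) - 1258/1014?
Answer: 9844/379141191 ≈ 2.5964e-5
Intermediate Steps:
M = -4922/65403 (M = -902*(-1/774) - 1258*1/1014 = 451/387 - 629/507 = -4922/65403 ≈ -0.075256)
p = -2461/68934762 (p = -4922/65403/2108 = -4922/65403*1/2108 = -2461/68934762 ≈ -3.5700e-5)
p*((104 - 1*(-152))/(-352)) = -2461*(104 - 1*(-152))/(68934762*(-352)) = -2461*(104 + 152)*(-1)/(68934762*352) = -315008*(-1)/(34467381*352) = -2461/68934762*(-8/11) = 9844/379141191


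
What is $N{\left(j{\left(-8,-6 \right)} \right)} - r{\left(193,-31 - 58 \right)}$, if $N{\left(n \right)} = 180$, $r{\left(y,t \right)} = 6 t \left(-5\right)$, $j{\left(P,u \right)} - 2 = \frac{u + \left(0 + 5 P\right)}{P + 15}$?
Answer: $-2490$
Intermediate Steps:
$j{\left(P,u \right)} = 2 + \frac{u + 5 P}{15 + P}$ ($j{\left(P,u \right)} = 2 + \frac{u + \left(0 + 5 P\right)}{P + 15} = 2 + \frac{u + 5 P}{15 + P}$)
$r{\left(y,t \right)} = - 30 t$
$N{\left(j{\left(-8,-6 \right)} \right)} - r{\left(193,-31 - 58 \right)} = 180 - - 30 \left(-31 - 58\right) = 180 - \left(-30\right) \left(-89\right) = 180 - 2670 = -2490$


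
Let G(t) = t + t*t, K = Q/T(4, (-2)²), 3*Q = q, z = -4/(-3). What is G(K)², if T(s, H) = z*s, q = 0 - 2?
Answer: 49/4096 ≈ 0.011963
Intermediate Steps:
z = 4/3 (z = -4*(-⅓) = 4/3 ≈ 1.3333)
q = -2
T(s, H) = 4*s/3
Q = -⅔ (Q = (⅓)*(-2) = -⅔ ≈ -0.66667)
K = -⅛ (K = -2/(3*((4/3)*4)) = -2/(3*16/3) = -⅔*3/16 = -⅛ ≈ -0.12500)
G(t) = t + t²
G(K)² = (-(1 - ⅛)/8)² = (-⅛*7/8)² = (-7/64)² = 49/4096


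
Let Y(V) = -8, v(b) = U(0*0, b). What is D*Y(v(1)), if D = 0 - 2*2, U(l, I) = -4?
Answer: 32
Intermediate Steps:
v(b) = -4
D = -4 (D = 0 - 4 = -4)
D*Y(v(1)) = -4*(-8) = 32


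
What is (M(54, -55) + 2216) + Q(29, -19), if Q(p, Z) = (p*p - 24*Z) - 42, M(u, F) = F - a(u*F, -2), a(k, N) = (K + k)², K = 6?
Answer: -8781880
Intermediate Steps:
a(k, N) = (6 + k)²
M(u, F) = F - (6 + F*u)² (M(u, F) = F - (6 + u*F)² = F - (6 + F*u)²)
Q(p, Z) = -42 + p² - 24*Z (Q(p, Z) = (p² - 24*Z) - 42 = -42 + p² - 24*Z)
(M(54, -55) + 2216) + Q(29, -19) = ((-55 - (6 - 55*54)²) + 2216) + (-42 + 29² - 24*(-19)) = ((-55 - (6 - 2970)²) + 2216) + (-42 + 841 + 456) = ((-55 - 1*(-2964)²) + 2216) + 1255 = ((-55 - 1*8785296) + 2216) + 1255 = ((-55 - 8785296) + 2216) + 1255 = (-8785351 + 2216) + 1255 = -8783135 + 1255 = -8781880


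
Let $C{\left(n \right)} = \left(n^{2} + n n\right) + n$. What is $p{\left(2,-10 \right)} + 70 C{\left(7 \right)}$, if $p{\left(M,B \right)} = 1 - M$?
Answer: $7349$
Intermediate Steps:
$C{\left(n \right)} = n + 2 n^{2}$ ($C{\left(n \right)} = \left(n^{2} + n^{2}\right) + n = 2 n^{2} + n = n + 2 n^{2}$)
$p{\left(2,-10 \right)} + 70 C{\left(7 \right)} = \left(1 - 2\right) + 70 \cdot 7 \left(1 + 2 \cdot 7\right) = \left(1 - 2\right) + 70 \cdot 7 \left(1 + 14\right) = -1 + 70 \cdot 7 \cdot 15 = -1 + 70 \cdot 105 = -1 + 7350 = 7349$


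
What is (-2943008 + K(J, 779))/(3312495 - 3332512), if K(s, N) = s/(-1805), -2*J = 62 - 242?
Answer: 1062425906/7226137 ≈ 147.03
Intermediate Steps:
J = 90 (J = -(62 - 242)/2 = -1/2*(-180) = 90)
K(s, N) = -s/1805 (K(s, N) = s*(-1/1805) = -s/1805)
(-2943008 + K(J, 779))/(3312495 - 3332512) = (-2943008 - 1/1805*90)/(3312495 - 3332512) = (-2943008 - 18/361)/(-20017) = -1062425906/361*(-1/20017) = 1062425906/7226137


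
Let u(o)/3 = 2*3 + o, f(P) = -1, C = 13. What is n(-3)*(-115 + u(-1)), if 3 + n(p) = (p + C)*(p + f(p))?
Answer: 4300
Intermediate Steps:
u(o) = 18 + 3*o (u(o) = 3*(2*3 + o) = 3*(6 + o) = 18 + 3*o)
n(p) = -3 + (-1 + p)*(13 + p) (n(p) = -3 + (p + 13)*(p - 1) = -3 + (13 + p)*(-1 + p) = -3 + (-1 + p)*(13 + p))
n(-3)*(-115 + u(-1)) = (-16 + (-3)**2 + 12*(-3))*(-115 + (18 + 3*(-1))) = (-16 + 9 - 36)*(-115 + (18 - 3)) = -43*(-115 + 15) = -43*(-100) = 4300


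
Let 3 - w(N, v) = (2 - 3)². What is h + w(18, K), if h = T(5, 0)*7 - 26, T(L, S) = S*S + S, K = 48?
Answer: -24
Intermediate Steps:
T(L, S) = S + S² (T(L, S) = S² + S = S + S²)
w(N, v) = 2 (w(N, v) = 3 - (2 - 3)² = 3 - 1*(-1)² = 3 - 1*1 = 3 - 1 = 2)
h = -26 (h = (0*(1 + 0))*7 - 26 = (0*1)*7 - 26 = 0*7 - 26 = 0 - 26 = -26)
h + w(18, K) = -26 + 2 = -24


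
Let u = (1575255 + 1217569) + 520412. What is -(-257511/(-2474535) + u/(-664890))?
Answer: 89194466183/18281039735 ≈ 4.8791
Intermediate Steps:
u = 3313236 (u = 2792824 + 520412 = 3313236)
-(-257511/(-2474535) + u/(-664890)) = -(-257511/(-2474535) + 3313236/(-664890)) = -(-257511*(-1/2474535) + 3313236*(-1/664890)) = -(85837/824845 - 552206/110815) = -1*(-89194466183/18281039735) = 89194466183/18281039735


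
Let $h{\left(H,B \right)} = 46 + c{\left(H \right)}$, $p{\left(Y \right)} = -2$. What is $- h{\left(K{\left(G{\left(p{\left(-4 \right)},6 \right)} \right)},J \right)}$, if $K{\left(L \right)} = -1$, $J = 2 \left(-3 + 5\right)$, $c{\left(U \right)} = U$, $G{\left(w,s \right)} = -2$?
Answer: $-45$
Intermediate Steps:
$J = 4$ ($J = 2 \cdot 2 = 4$)
$h{\left(H,B \right)} = 46 + H$
$- h{\left(K{\left(G{\left(p{\left(-4 \right)},6 \right)} \right)},J \right)} = - (46 - 1) = \left(-1\right) 45 = -45$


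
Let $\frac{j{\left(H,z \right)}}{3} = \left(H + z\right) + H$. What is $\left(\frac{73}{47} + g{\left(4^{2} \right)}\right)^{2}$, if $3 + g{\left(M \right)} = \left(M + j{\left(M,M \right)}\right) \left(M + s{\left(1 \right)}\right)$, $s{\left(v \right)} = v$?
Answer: $\frac{16325683984}{2209} \approx 7.3905 \cdot 10^{6}$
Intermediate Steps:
$j{\left(H,z \right)} = 3 z + 6 H$ ($j{\left(H,z \right)} = 3 \left(\left(H + z\right) + H\right) = 3 \left(z + 2 H\right) = 3 z + 6 H$)
$g{\left(M \right)} = -3 + 10 M \left(1 + M\right)$ ($g{\left(M \right)} = -3 + \left(M + \left(3 M + 6 M\right)\right) \left(M + 1\right) = -3 + \left(M + 9 M\right) \left(1 + M\right) = -3 + 10 M \left(1 + M\right)$)
$\left(\frac{73}{47} + g{\left(4^{2} \right)}\right)^{2} = \left(\frac{73}{47} + \left(-3 + 10 \cdot 4^{2} + 10 \left(4^{2}\right)^{2}\right)\right)^{2} = \left(73 \cdot \frac{1}{47} + \left(-3 + 10 \cdot 16 + 10 \cdot 16^{2}\right)\right)^{2} = \left(\frac{73}{47} + \left(-3 + 160 + 10 \cdot 256\right)\right)^{2} = \left(\frac{73}{47} + \left(-3 + 160 + 2560\right)\right)^{2} = \left(\frac{73}{47} + 2717\right)^{2} = \left(\frac{127772}{47}\right)^{2} = \frac{16325683984}{2209}$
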